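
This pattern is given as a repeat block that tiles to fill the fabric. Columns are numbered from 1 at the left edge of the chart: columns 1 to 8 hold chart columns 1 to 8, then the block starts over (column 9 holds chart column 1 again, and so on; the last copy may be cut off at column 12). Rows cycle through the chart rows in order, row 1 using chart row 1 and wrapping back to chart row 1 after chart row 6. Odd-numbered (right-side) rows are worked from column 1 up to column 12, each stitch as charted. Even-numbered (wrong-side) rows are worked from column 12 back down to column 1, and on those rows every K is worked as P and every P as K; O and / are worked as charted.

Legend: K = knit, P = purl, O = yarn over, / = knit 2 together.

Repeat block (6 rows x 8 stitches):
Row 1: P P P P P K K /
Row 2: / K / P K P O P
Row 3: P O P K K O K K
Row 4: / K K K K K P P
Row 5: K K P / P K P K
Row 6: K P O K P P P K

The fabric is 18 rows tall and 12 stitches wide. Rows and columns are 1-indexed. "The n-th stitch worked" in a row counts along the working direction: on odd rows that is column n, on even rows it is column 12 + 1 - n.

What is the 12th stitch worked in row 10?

== STITCH ==
/

Derivation:
For row 10: chart row = ((10-1) mod 6) + 1 = 4; this is a WS (even) row.
Chart row 4 tiled across columns 1-12: / K K K K K P P / K K K
WS: work from column 12 back to column 1 (reverse the tiled row), swapping K<->P (O and / unchanged).
Row 10 as worked: P P P / K K P P P P P /
Stitch 12 in working order -> /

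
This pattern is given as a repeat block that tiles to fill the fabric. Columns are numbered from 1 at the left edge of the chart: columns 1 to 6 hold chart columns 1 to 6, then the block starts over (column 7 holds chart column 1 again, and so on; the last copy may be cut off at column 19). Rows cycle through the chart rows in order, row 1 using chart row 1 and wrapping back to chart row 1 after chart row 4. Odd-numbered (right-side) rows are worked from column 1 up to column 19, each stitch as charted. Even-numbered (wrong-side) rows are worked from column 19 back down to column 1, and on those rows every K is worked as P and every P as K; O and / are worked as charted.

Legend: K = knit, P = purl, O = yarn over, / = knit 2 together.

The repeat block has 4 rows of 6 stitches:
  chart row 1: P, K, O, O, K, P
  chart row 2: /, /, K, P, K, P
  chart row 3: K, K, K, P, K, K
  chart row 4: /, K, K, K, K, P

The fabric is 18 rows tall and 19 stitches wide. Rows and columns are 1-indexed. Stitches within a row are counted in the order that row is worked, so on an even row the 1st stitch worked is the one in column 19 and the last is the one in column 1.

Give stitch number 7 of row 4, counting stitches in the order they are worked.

== STITCH ==
/

Derivation:
For row 4: chart row = ((4-1) mod 4) + 1 = 4; this is a WS (even) row.
Chart row 4 tiled across columns 1-19: / K K K K P / K K K K P / K K K K P /
Wrong side: read the tiled row from column 19 down to 1 and exchange K with P (leave O, /).
Row 4 as worked: / K P P P P / K P P P P / K P P P P /
Stitch 7 in working order -> /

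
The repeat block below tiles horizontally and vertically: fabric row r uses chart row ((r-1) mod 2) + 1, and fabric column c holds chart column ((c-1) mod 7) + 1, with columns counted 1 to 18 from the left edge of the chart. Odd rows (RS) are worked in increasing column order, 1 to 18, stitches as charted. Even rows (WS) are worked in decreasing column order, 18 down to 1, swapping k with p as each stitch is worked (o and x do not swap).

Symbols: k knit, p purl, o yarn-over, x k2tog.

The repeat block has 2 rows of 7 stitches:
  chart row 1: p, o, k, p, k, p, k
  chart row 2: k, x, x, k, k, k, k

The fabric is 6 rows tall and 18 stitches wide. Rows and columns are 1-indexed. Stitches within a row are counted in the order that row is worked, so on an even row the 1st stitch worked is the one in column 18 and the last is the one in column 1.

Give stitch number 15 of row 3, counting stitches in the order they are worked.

Row 3 uses chart row ((3-1) mod 2)+1 = 1. Row 3 is odd, so RS.
Chart row 1 tiled across columns 1-18: p o k p k p k p o k p k p k p o k p
Right side: take the tiled row as-is (worked left to right from column 1).
Stitch 15 in working order -> p

Stitch:
p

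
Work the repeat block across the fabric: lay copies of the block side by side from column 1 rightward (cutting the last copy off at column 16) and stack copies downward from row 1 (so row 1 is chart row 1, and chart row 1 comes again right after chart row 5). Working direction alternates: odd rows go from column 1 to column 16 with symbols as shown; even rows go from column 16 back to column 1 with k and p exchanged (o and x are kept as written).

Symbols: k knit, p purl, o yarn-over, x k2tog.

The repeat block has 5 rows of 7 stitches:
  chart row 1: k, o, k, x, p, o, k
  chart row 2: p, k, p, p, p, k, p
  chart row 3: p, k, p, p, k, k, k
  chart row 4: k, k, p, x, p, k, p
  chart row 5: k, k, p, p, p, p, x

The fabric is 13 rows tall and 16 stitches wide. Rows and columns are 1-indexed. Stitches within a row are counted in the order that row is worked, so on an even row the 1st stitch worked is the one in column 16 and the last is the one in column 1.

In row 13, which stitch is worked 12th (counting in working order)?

Stitch:
k

Derivation:
Row 13 uses chart row ((13-1) mod 5)+1 = 3. Row 13 is odd, so RS.
Chart row 3 tiled across columns 1-16: p k p p k k k p k p p k k k p k
Right side: take the tiled row as-is (worked left to right from column 1).
Stitch 12 in working order -> k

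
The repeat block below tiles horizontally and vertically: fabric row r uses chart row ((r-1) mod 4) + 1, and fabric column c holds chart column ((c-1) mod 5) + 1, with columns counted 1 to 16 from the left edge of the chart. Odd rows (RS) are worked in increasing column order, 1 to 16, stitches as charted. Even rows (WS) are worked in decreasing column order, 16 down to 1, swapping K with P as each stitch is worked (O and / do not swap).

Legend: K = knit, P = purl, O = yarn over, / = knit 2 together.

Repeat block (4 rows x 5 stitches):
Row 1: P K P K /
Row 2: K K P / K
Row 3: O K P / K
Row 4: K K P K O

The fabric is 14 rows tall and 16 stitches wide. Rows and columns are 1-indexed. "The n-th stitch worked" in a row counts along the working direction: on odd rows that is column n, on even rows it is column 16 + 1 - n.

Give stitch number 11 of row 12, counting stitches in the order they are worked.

For row 12: chart row = ((12-1) mod 4) + 1 = 4; this is a WS (even) row.
Chart row 4 tiled across columns 1-16: K K P K O K K P K O K K P K O K
Wrong side: read the tiled row from column 16 down to 1 and exchange K with P (leave O, /).
Row 12 as worked: P O P K P P O P K P P O P K P P
Counting 11 along the worked row gives P.

Stitch:
P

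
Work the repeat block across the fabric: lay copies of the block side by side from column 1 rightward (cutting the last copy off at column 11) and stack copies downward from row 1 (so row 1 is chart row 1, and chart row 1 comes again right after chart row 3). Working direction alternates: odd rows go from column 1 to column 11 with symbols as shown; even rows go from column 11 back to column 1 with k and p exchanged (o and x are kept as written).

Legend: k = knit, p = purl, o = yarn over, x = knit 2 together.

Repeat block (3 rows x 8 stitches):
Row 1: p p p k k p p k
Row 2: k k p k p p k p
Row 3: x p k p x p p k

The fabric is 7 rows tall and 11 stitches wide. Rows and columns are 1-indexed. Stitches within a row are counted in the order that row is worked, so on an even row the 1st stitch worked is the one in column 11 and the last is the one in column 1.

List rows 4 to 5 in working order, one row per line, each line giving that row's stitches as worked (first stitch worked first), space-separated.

Row 4: chart row 1, WS - tiled (columns 1-11): p p p k k p p k p p p; work from column 11 back to 1 with k<->p swapped.
Row 5: chart row 2, RS - tile across columns 1-11 and work as-is.

Result:
k k k p k k p p k k k
k k p k p p k p k k p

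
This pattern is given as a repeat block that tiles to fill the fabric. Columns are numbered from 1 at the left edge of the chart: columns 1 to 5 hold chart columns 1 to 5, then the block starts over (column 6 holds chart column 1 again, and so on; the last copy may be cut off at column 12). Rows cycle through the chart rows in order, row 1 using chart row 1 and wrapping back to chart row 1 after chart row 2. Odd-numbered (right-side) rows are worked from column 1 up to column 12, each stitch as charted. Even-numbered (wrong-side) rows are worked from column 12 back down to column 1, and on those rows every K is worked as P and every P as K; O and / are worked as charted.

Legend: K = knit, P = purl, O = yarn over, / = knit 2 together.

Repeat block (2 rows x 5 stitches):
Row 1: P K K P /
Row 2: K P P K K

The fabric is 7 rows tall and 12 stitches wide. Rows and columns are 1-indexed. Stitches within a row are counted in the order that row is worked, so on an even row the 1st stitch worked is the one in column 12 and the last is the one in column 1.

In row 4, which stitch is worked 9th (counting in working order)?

== STITCH ==
P

Derivation:
For row 4: chart row = ((4-1) mod 2) + 1 = 2; this is a WS (even) row.
Chart row 2 tiled across columns 1-12: K P P K K K P P K K K P
WS row: flip the tiled sequence (start at column 12) and apply K<->P; O and / stay.
Row 4 as worked: K P P P K K P P P K K P
The 9th stitch worked is P.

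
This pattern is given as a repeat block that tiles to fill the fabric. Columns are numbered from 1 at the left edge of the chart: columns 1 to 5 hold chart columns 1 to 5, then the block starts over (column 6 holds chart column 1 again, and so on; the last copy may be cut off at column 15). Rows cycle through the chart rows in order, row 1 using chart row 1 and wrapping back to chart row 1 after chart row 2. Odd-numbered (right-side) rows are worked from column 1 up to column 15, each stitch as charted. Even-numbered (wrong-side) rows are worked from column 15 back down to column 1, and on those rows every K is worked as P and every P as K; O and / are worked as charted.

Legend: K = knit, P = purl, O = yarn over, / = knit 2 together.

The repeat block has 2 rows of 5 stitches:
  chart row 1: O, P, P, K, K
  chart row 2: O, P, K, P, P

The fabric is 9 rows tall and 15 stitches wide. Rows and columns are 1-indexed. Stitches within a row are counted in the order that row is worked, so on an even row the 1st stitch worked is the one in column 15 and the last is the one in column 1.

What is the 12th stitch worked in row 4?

Result:
K

Derivation:
Row 4 uses chart row ((4-1) mod 2)+1 = 2. Row 4 is even, so WS.
Chart row 2 tiled across columns 1-15: O P K P P O P K P P O P K P P
WS: work from column 15 back to column 1 (reverse the tiled row), swapping K<->P (O and / unchanged).
Row 4 as worked: K K P K O K K P K O K K P K O
Counting 12 along the worked row gives K.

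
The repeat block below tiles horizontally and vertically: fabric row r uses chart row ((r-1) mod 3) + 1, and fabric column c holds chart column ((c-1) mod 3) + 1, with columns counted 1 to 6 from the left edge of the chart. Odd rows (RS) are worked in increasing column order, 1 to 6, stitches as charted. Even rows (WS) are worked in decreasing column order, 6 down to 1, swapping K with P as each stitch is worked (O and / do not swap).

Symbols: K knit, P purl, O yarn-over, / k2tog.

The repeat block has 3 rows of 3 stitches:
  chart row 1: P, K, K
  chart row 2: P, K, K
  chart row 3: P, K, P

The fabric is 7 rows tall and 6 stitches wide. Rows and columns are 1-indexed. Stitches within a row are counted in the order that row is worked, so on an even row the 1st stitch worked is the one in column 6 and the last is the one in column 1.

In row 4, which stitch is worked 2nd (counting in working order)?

Row 4: (4-1) mod 3 = 0, so use chart row 1. Even row -> WS.
Chart row 1 tiled across columns 1-6: P K K P K K
WS: work from column 6 back to column 1 (reverse the tiled row), swapping K<->P (O and / unchanged).
Row 4 as worked: P P K P P K
Counting 2 along the worked row gives P.

== STITCH ==
P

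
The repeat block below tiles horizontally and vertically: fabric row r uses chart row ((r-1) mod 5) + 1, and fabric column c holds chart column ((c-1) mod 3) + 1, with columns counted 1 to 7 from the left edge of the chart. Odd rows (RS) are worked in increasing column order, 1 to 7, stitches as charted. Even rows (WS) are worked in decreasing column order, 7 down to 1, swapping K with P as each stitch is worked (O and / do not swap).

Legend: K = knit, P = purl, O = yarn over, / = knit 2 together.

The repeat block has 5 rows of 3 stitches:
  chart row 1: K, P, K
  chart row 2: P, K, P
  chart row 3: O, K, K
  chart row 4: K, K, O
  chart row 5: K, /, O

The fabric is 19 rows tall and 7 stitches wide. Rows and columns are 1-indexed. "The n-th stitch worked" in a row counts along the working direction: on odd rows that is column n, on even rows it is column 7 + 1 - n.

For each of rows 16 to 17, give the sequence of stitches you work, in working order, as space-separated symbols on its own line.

== ROWS AS WORKED ==
P P K P P K P
P K P P K P P

Derivation:
Row 16: chart row 1, WS - tiled (columns 1-7): K P K K P K K; work from column 7 back to 1 with K<->P swapped.
Row 17: chart row 2, RS - tile across columns 1-7 and work as-is.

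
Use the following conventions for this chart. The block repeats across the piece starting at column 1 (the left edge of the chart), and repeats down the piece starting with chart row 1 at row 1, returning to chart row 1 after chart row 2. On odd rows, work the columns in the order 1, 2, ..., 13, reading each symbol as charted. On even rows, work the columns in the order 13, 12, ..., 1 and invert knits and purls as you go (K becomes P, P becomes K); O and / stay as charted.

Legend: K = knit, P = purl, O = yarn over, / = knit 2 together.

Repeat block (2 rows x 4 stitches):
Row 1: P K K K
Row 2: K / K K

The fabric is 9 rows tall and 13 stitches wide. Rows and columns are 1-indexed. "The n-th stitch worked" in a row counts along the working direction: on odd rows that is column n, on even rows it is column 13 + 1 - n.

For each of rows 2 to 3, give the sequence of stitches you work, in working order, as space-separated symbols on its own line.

Rows as worked:
P P P / P P P / P P P / P
P K K K P K K K P K K K P

Derivation:
Row 2: chart row 2, WS - tiled (columns 1-13): K / K K K / K K K / K K K; work from column 13 back to 1 with K<->P swapped.
Row 3: chart row 1, RS - tile across columns 1-13 and work as-is.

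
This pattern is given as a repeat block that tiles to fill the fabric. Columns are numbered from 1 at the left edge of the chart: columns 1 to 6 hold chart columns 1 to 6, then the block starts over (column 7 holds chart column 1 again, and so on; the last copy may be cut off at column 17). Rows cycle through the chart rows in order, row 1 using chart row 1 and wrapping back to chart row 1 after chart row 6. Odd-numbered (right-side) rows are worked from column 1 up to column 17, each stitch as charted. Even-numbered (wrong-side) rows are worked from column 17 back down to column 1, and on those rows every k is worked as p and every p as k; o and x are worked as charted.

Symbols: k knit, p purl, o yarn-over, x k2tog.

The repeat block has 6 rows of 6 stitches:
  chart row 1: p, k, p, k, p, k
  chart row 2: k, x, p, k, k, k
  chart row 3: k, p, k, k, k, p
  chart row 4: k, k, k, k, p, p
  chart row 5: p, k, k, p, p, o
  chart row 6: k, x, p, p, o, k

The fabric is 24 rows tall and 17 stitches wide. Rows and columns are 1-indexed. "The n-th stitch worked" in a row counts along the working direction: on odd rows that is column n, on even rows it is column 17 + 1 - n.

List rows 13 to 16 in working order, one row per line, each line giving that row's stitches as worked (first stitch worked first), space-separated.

== ROWS AS WORKED ==
p k p k p k p k p k p k p k p k p
p p k x p p p p k x p p p p k x p
k p k k k p k p k k k p k p k k k
k p p p p k k p p p p k k p p p p

Derivation:
Row 13: chart row 1, RS - tile across columns 1-17 and work as-is.
Row 14: chart row 2, WS - tiled (columns 1-17): k x p k k k k x p k k k k x p k k; work from column 17 back to 1 with k<->p swapped.
Row 15: chart row 3, RS - tile across columns 1-17 and work as-is.
Row 16: chart row 4, WS - tiled (columns 1-17): k k k k p p k k k k p p k k k k p; work from column 17 back to 1 with k<->p swapped.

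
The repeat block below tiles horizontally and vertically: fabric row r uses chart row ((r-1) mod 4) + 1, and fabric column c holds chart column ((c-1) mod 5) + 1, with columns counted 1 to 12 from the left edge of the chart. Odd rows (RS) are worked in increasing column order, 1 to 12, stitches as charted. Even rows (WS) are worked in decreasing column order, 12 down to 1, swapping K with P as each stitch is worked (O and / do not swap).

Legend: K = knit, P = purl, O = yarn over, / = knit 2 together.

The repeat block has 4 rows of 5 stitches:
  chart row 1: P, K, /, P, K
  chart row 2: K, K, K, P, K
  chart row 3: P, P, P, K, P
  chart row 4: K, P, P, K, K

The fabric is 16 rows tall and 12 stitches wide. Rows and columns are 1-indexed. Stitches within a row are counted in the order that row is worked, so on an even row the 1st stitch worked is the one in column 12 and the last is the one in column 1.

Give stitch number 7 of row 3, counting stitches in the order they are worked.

== STITCH ==
P

Derivation:
For row 3: chart row = ((3-1) mod 4) + 1 = 3; this is a RS (odd) row.
Chart row 3 tiled across columns 1-12: P P P K P P P P K P P P
RS row: no reversal, no swap; stitch n worked = column n.
Counting 7 along the worked row gives P.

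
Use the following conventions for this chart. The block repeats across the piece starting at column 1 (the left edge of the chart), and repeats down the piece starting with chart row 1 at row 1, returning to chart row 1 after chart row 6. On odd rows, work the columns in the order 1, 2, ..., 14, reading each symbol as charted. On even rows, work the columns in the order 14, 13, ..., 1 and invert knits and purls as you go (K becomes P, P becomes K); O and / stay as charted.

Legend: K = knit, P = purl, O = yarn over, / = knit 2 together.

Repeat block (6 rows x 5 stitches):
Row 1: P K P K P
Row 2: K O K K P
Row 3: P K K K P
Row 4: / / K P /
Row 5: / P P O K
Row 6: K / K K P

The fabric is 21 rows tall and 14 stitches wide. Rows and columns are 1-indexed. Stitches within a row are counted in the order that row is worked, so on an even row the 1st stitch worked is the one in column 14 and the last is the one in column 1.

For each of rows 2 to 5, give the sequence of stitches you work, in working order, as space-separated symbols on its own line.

Result:
P P O P K P P O P K P P O P
P K K K P P K K K P P K K K
K P / / / K P / / / K P / /
/ P P O K / P P O K / P P O

Derivation:
Row 2: chart row 2, WS - tiled (columns 1-14): K O K K P K O K K P K O K K; work from column 14 back to 1 with K<->P swapped.
Row 3: chart row 3, RS - tile across columns 1-14 and work as-is.
Row 4: chart row 4, WS - tiled (columns 1-14): / / K P / / / K P / / / K P; work from column 14 back to 1 with K<->P swapped.
Row 5: chart row 5, RS - tile across columns 1-14 and work as-is.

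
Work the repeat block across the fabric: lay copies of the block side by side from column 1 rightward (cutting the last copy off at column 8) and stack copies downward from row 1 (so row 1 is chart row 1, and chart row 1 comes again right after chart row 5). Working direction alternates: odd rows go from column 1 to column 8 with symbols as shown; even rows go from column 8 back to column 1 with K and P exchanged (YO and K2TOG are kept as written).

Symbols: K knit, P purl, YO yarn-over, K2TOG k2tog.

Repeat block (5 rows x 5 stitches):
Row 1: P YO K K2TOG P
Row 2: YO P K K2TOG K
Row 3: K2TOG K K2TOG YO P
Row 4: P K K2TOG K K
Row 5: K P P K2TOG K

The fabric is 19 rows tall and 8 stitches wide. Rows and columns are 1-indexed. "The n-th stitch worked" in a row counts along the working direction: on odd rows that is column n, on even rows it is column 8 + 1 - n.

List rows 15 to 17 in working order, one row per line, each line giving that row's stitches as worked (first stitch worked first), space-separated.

== ROWS AS WORKED ==
K P P K2TOG K K P P
P YO K K K2TOG P YO K
YO P K K2TOG K YO P K

Derivation:
Row 15: chart row 5, RS - tile across columns 1-8 and work as-is.
Row 16: chart row 1, WS - tiled (columns 1-8): P YO K K2TOG P P YO K; work from column 8 back to 1 with K<->P swapped.
Row 17: chart row 2, RS - tile across columns 1-8 and work as-is.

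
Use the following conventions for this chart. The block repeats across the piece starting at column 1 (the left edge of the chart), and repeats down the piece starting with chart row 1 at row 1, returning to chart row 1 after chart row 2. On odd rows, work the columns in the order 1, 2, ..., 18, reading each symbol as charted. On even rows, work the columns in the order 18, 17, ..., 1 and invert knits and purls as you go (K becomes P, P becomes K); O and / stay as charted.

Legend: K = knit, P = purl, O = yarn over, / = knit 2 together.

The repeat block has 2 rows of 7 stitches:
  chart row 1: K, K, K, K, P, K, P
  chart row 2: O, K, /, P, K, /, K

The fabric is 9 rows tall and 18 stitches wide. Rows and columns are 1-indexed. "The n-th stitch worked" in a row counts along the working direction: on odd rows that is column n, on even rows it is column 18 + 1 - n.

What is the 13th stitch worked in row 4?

For row 4: chart row = ((4-1) mod 2) + 1 = 2; this is a WS (even) row.
Chart row 2 tiled across columns 1-18: O K / P K / K O K / P K / K O K / P
WS row: flip the tiled sequence (start at column 18) and apply K<->P; O and / stay.
Row 4 as worked: K / P O P / P K / P O P / P K / P O
The 13th stitch worked is /.

Result:
/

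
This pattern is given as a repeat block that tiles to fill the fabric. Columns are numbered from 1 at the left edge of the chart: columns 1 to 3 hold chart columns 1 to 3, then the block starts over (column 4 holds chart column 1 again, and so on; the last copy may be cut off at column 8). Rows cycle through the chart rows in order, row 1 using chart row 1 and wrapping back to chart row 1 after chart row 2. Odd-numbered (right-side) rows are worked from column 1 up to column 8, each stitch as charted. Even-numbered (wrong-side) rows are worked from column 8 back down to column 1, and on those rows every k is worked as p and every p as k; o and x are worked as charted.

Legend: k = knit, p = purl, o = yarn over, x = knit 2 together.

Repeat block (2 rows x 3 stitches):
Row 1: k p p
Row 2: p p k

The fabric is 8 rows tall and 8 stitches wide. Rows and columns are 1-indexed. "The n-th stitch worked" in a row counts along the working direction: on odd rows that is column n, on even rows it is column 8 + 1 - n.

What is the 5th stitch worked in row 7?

Row 7: (7-1) mod 2 = 0, so use chart row 1. Odd row -> RS.
Chart row 1 tiled across columns 1-8: k p p k p p k p
RS row: no reversal, no swap; stitch n worked = column n.
Counting 5 along the worked row gives p.

== STITCH ==
p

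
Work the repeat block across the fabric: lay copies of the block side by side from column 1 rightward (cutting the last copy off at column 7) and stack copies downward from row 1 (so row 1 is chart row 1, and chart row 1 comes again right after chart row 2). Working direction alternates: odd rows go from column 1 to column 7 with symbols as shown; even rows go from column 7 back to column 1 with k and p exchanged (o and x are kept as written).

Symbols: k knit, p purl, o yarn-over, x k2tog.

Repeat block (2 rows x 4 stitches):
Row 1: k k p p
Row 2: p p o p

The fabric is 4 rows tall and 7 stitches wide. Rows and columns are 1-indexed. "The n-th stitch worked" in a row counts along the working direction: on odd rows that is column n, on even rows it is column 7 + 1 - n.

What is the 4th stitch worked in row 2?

Row 2: (2-1) mod 2 = 1, so use chart row 2. Even row -> WS.
Chart row 2 tiled across columns 1-7: p p o p p p o
WS row: flip the tiled sequence (start at column 7) and apply k<->p; o and x stay.
Row 2 as worked: o k k k o k k
Stitch 4 in working order -> k

== STITCH ==
k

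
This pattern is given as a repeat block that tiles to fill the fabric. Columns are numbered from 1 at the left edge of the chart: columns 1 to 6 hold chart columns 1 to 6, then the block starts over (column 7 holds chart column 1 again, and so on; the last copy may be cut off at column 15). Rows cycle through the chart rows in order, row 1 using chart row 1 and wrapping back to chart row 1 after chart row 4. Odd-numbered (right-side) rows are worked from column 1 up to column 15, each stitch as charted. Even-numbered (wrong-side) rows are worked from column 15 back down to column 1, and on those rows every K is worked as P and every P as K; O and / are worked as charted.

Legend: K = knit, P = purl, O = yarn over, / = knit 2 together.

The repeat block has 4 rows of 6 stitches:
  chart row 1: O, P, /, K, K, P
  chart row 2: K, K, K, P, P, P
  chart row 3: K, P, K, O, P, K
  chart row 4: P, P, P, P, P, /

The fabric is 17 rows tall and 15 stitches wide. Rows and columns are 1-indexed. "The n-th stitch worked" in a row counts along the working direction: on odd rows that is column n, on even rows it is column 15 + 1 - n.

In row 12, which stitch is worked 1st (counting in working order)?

For row 12: chart row = ((12-1) mod 4) + 1 = 4; this is a WS (even) row.
Chart row 4 tiled across columns 1-15: P P P P P / P P P P P / P P P
WS row: flip the tiled sequence (start at column 15) and apply K<->P; O and / stay.
Row 12 as worked: K K K / K K K K K / K K K K K
The 1st stitch worked is K.

Result:
K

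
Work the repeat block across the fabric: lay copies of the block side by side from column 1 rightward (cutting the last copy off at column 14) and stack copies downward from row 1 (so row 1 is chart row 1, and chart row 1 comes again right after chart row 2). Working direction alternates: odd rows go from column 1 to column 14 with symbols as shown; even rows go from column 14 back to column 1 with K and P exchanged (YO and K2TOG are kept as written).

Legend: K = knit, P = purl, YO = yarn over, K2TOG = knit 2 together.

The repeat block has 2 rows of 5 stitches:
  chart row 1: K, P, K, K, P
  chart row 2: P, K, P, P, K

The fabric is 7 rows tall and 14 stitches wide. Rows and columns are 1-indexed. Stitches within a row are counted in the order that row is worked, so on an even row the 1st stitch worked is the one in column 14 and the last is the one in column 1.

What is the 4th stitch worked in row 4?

Row 4 uses chart row ((4-1) mod 2)+1 = 2. Row 4 is even, so WS.
Chart row 2 tiled across columns 1-14: P K P P K P K P P K P K P P
WS row: flip the tiled sequence (start at column 14) and apply K<->P; YO and K2TOG stay.
Row 4 as worked: K K P K P K K P K P K K P K
The 4th stitch worked is K.

Result:
K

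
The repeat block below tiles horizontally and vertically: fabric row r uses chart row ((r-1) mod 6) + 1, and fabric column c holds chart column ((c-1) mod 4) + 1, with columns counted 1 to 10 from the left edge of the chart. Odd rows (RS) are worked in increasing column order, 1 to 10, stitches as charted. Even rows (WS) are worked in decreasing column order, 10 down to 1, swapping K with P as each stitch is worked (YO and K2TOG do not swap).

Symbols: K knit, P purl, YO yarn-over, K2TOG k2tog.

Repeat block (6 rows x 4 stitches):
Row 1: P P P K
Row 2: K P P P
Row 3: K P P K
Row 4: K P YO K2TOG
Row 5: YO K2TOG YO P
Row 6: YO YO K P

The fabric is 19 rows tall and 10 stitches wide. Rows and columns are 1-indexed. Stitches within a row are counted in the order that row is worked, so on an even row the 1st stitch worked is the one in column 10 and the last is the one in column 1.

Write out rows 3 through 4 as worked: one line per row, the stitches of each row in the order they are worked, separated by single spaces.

Rows as worked:
K P P K K P P K K P
K P K2TOG YO K P K2TOG YO K P

Derivation:
Row 3: chart row 3, RS - tile across columns 1-10 and work as-is.
Row 4: chart row 4, WS - tiled (columns 1-10): K P YO K2TOG K P YO K2TOG K P; work from column 10 back to 1 with K<->P swapped.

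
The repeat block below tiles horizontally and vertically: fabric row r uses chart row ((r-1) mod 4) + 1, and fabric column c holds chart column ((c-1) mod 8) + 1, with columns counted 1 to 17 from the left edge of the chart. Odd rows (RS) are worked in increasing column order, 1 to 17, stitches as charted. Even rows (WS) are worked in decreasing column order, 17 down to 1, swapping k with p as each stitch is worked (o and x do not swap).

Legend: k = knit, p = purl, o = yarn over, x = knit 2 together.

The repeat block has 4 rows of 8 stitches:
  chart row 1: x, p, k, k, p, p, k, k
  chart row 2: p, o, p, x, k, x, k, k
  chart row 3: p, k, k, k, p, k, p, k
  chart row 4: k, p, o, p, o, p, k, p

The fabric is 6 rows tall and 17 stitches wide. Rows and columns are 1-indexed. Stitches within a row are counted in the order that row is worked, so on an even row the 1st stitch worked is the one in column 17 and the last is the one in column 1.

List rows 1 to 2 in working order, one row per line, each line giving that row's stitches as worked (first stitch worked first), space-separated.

== ROWS AS WORKED ==
x p k k p p k k x p k k p p k k x
k p p x p x k o k p p x p x k o k

Derivation:
Row 1: chart row 1, RS - tile across columns 1-17 and work as-is.
Row 2: chart row 2, WS - tiled (columns 1-17): p o p x k x k k p o p x k x k k p; work from column 17 back to 1 with k<->p swapped.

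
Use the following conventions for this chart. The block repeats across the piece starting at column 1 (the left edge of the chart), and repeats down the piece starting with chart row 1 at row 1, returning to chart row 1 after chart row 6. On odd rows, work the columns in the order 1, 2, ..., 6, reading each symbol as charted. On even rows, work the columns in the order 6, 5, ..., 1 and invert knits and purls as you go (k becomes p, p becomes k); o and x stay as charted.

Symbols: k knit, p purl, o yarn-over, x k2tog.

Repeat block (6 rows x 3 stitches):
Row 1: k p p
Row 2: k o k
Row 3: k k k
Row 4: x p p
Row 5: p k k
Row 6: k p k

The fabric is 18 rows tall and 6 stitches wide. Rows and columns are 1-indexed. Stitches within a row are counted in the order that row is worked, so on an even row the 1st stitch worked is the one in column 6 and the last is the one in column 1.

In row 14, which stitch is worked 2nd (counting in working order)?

Stitch:
o

Derivation:
Row 14: (14-1) mod 6 = 1, so use chart row 2. Even row -> WS.
Chart row 2 tiled across columns 1-6: k o k k o k
WS: work from column 6 back to column 1 (reverse the tiled row), swapping k<->p (o and x unchanged).
Row 14 as worked: p o p p o p
The 2nd stitch worked is o.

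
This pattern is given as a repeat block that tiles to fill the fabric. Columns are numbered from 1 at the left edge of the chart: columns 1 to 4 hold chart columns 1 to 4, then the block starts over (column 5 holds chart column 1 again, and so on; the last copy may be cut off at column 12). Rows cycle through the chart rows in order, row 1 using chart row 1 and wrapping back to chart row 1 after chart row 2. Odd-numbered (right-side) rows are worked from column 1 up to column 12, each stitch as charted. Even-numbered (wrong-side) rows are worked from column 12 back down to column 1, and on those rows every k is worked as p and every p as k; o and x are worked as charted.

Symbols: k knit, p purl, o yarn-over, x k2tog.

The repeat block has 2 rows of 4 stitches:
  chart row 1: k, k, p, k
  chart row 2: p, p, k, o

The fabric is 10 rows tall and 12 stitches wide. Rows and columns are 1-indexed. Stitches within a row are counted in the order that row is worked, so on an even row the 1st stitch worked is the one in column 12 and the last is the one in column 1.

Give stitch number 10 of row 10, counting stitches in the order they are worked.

For row 10: chart row = ((10-1) mod 2) + 1 = 2; this is a WS (even) row.
Chart row 2 tiled across columns 1-12: p p k o p p k o p p k o
WS row: flip the tiled sequence (start at column 12) and apply k<->p; o and x stay.
Row 10 as worked: o p k k o p k k o p k k
The 10th stitch worked is p.

== STITCH ==
p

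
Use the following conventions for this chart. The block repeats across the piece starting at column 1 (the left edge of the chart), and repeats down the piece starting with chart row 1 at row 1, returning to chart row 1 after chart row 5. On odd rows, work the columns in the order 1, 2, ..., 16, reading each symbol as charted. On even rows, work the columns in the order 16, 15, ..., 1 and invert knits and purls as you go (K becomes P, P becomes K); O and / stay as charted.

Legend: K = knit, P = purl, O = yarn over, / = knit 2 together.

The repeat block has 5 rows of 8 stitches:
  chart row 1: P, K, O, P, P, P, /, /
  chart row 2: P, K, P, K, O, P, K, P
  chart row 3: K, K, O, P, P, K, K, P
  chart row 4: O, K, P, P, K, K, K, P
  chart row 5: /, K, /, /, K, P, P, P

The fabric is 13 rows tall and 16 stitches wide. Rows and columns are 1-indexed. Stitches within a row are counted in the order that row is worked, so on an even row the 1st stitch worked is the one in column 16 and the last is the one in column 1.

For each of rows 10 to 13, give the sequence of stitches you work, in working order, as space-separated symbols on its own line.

Rows as worked:
K K K P / / P / K K K P / / P /
P K O P P P / / P K O P P P / /
K P K O P K P K K P K O P K P K
K K O P P K K P K K O P P K K P

Derivation:
Row 10: chart row 5, WS - tiled (columns 1-16): / K / / K P P P / K / / K P P P; work from column 16 back to 1 with K<->P swapped.
Row 11: chart row 1, RS - tile across columns 1-16 and work as-is.
Row 12: chart row 2, WS - tiled (columns 1-16): P K P K O P K P P K P K O P K P; work from column 16 back to 1 with K<->P swapped.
Row 13: chart row 3, RS - tile across columns 1-16 and work as-is.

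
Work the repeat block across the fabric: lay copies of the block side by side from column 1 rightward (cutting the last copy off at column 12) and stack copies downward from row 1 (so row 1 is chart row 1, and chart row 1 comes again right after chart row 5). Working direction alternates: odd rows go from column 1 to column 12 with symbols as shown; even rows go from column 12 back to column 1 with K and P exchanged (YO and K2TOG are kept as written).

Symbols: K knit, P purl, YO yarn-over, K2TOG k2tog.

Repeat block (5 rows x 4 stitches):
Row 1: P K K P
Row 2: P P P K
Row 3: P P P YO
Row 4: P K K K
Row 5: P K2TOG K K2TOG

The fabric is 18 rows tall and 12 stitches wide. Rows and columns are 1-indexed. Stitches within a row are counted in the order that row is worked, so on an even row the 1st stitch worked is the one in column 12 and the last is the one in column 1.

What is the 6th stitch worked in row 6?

For row 6: chart row = ((6-1) mod 5) + 1 = 1; this is a WS (even) row.
Chart row 1 tiled across columns 1-12: P K K P P K K P P K K P
WS: work from column 12 back to column 1 (reverse the tiled row), swapping K<->P (YO and K2TOG unchanged).
Row 6 as worked: K P P K K P P K K P P K
Counting 6 along the worked row gives P.

Result:
P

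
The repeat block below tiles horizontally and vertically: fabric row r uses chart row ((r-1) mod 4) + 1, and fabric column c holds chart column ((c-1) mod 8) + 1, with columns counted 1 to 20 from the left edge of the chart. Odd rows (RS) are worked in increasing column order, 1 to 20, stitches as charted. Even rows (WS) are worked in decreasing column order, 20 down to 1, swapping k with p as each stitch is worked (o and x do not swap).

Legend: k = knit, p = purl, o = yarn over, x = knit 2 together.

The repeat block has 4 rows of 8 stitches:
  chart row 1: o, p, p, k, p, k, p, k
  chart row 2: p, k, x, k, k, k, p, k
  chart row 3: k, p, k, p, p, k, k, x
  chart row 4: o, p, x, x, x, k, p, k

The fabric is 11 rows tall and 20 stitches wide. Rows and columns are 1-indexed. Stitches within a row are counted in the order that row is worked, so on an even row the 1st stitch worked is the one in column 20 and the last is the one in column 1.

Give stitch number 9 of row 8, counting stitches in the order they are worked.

Result:
x

Derivation:
Row 8 uses chart row ((8-1) mod 4)+1 = 4. Row 8 is even, so WS.
Chart row 4 tiled across columns 1-20: o p x x x k p k o p x x x k p k o p x x
WS: work from column 20 back to column 1 (reverse the tiled row), swapping k<->p (o and x unchanged).
Row 8 as worked: x x k o p k p x x x k o p k p x x x k o
Counting 9 along the worked row gives x.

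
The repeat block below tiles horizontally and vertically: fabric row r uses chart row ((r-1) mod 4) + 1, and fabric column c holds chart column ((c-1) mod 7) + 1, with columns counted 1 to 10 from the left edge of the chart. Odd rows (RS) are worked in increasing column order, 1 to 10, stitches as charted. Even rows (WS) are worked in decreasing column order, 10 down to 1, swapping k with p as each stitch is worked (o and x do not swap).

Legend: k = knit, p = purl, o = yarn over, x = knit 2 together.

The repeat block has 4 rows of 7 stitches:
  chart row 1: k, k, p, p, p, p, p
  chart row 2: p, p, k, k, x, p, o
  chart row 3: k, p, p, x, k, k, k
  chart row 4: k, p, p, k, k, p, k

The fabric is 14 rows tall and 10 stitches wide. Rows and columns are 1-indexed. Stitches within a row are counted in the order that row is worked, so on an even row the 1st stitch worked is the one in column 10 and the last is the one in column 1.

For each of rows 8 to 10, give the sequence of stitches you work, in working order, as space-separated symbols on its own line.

Row 8: chart row 4, WS - tiled (columns 1-10): k p p k k p k k p p; work from column 10 back to 1 with k<->p swapped.
Row 9: chart row 1, RS - tile across columns 1-10 and work as-is.
Row 10: chart row 2, WS - tiled (columns 1-10): p p k k x p o p p k; work from column 10 back to 1 with k<->p swapped.

Rows as worked:
k k p p k p p k k p
k k p p p p p k k p
p k k o k x p p k k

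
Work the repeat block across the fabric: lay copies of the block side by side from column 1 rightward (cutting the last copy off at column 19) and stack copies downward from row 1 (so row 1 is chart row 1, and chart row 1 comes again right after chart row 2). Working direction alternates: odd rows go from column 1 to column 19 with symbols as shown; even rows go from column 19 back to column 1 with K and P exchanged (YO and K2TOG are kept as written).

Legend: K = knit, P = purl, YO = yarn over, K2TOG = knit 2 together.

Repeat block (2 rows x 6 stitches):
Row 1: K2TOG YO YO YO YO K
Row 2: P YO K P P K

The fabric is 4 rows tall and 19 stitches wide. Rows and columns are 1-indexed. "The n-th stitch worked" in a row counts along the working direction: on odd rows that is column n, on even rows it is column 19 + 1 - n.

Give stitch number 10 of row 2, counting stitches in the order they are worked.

== STITCH ==
K

Derivation:
For row 2: chart row = ((2-1) mod 2) + 1 = 2; this is a WS (even) row.
Chart row 2 tiled across columns 1-19: P YO K P P K P YO K P P K P YO K P P K P
Wrong side: read the tiled row from column 19 down to 1 and exchange K with P (leave YO, K2TOG).
Row 2 as worked: K P K K P YO K P K K P YO K P K K P YO K
Counting 10 along the worked row gives K.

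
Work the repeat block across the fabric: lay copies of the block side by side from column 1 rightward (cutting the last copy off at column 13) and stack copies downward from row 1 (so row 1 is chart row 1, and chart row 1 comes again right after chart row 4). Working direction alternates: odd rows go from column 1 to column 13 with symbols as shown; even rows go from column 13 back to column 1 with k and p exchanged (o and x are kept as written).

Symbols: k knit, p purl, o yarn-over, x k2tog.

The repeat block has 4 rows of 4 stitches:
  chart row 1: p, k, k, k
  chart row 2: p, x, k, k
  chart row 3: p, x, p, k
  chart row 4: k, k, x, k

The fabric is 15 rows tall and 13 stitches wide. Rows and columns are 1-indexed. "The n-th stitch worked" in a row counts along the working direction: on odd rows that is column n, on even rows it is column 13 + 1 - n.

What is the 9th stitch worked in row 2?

Row 2: (2-1) mod 4 = 1, so use chart row 2. Even row -> WS.
Chart row 2 tiled across columns 1-13: p x k k p x k k p x k k p
Wrong side: read the tiled row from column 13 down to 1 and exchange k with p (leave o, x).
Row 2 as worked: k p p x k p p x k p p x k
Stitch 9 in working order -> k

Stitch:
k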